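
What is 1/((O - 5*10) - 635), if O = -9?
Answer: -1/694 ≈ -0.0014409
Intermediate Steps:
1/((O - 5*10) - 635) = 1/((-9 - 5*10) - 635) = 1/((-9 - 50) - 635) = 1/(-59 - 635) = 1/(-694) = -1/694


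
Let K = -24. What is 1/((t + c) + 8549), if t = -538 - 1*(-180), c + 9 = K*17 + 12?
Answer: 1/7786 ≈ 0.00012844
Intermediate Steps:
c = -405 (c = -9 + (-24*17 + 12) = -9 + (-408 + 12) = -9 - 396 = -405)
t = -358 (t = -538 + 180 = -358)
1/((t + c) + 8549) = 1/((-358 - 405) + 8549) = 1/(-763 + 8549) = 1/7786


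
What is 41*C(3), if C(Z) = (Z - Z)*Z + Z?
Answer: 123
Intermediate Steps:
C(Z) = Z (C(Z) = 0*Z + Z = 0 + Z = Z)
41*C(3) = 41*3 = 123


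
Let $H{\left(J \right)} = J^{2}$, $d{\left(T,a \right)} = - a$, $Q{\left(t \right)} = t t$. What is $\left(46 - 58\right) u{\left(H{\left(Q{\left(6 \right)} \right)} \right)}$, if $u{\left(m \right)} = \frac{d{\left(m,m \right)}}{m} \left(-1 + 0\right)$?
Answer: $-12$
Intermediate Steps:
$Q{\left(t \right)} = t^{2}$
$u{\left(m \right)} = 1$ ($u{\left(m \right)} = \frac{\left(-1\right) m}{m} \left(-1 + 0\right) = \left(-1\right) \left(-1\right) = 1$)
$\left(46 - 58\right) u{\left(H{\left(Q{\left(6 \right)} \right)} \right)} = \left(46 - 58\right) 1 = \left(-12\right) 1 = -12$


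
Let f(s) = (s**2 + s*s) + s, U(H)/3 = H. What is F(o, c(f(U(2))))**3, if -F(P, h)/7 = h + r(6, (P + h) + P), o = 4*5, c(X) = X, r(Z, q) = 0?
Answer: -162771336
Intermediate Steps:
U(H) = 3*H
f(s) = s + 2*s**2 (f(s) = (s**2 + s**2) + s = 2*s**2 + s = s + 2*s**2)
o = 20
F(P, h) = -7*h (F(P, h) = -7*(h + 0) = -7*h)
F(o, c(f(U(2))))**3 = (-7*3*2*(1 + 2*(3*2)))**3 = (-42*(1 + 2*6))**3 = (-42*(1 + 12))**3 = (-42*13)**3 = (-7*78)**3 = (-546)**3 = -162771336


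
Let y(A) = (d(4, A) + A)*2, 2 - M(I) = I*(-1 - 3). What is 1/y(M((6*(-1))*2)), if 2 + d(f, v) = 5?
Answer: -1/86 ≈ -0.011628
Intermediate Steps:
d(f, v) = 3 (d(f, v) = -2 + 5 = 3)
M(I) = 2 + 4*I (M(I) = 2 - I*(-1 - 3) = 2 - I*(-4) = 2 - (-4)*I = 2 + 4*I)
y(A) = 6 + 2*A (y(A) = (3 + A)*2 = 6 + 2*A)
1/y(M((6*(-1))*2)) = 1/(6 + 2*(2 + 4*((6*(-1))*2))) = 1/(6 + 2*(2 + 4*(-6*2))) = 1/(6 + 2*(2 + 4*(-12))) = 1/(6 + 2*(2 - 48)) = 1/(6 + 2*(-46)) = 1/(6 - 92) = 1/(-86) = -1/86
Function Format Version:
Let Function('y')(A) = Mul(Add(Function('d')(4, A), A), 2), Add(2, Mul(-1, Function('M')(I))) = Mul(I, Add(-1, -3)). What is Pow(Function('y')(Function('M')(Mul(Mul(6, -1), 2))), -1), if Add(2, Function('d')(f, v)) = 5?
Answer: Rational(-1, 86) ≈ -0.011628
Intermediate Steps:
Function('d')(f, v) = 3 (Function('d')(f, v) = Add(-2, 5) = 3)
Function('M')(I) = Add(2, Mul(4, I)) (Function('M')(I) = Add(2, Mul(-1, Mul(I, Add(-1, -3)))) = Add(2, Mul(-1, Mul(I, -4))) = Add(2, Mul(-1, Mul(-4, I))) = Add(2, Mul(4, I)))
Function('y')(A) = Add(6, Mul(2, A)) (Function('y')(A) = Mul(Add(3, A), 2) = Add(6, Mul(2, A)))
Pow(Function('y')(Function('M')(Mul(Mul(6, -1), 2))), -1) = Pow(Add(6, Mul(2, Add(2, Mul(4, Mul(Mul(6, -1), 2))))), -1) = Pow(Add(6, Mul(2, Add(2, Mul(4, Mul(-6, 2))))), -1) = Pow(Add(6, Mul(2, Add(2, Mul(4, -12)))), -1) = Pow(Add(6, Mul(2, Add(2, -48))), -1) = Pow(Add(6, Mul(2, -46)), -1) = Pow(Add(6, -92), -1) = Pow(-86, -1) = Rational(-1, 86)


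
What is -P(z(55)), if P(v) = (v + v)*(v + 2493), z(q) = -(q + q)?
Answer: 524260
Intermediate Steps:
z(q) = -2*q
P(v) = 2*v*(2493 + v) (P(v) = (2*v)*(2493 + v) = 2*v*(2493 + v))
-P(z(55)) = -2*(-2*55)*(2493 - 2*55) = -2*(-110)*(2493 - 110) = -2*(-110)*2383 = -1*(-524260) = 524260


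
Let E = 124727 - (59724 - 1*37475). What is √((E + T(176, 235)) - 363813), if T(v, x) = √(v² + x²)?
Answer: √(-261335 + √86201) ≈ 510.92*I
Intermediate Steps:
E = 102478 (E = 124727 - (59724 - 37475) = 124727 - 1*22249 = 124727 - 22249 = 102478)
√((E + T(176, 235)) - 363813) = √((102478 + √(176² + 235²)) - 363813) = √((102478 + √(30976 + 55225)) - 363813) = √((102478 + √86201) - 363813) = √(-261335 + √86201)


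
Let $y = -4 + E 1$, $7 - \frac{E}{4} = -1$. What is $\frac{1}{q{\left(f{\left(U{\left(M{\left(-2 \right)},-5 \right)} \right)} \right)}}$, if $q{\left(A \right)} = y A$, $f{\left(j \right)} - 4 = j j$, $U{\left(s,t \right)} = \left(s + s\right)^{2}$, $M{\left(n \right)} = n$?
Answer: $\frac{1}{7280} \approx 0.00013736$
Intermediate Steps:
$E = 32$ ($E = 28 - -4 = 28 + 4 = 32$)
$U{\left(s,t \right)} = 4 s^{2}$ ($U{\left(s,t \right)} = \left(2 s\right)^{2} = 4 s^{2}$)
$y = 28$ ($y = -4 + 32 \cdot 1 = -4 + 32 = 28$)
$f{\left(j \right)} = 4 + j^{2}$ ($f{\left(j \right)} = 4 + j j = 4 + j^{2}$)
$q{\left(A \right)} = 28 A$
$\frac{1}{q{\left(f{\left(U{\left(M{\left(-2 \right)},-5 \right)} \right)} \right)}} = \frac{1}{28 \left(4 + \left(4 \left(-2\right)^{2}\right)^{2}\right)} = \frac{1}{28 \left(4 + \left(4 \cdot 4\right)^{2}\right)} = \frac{1}{28 \left(4 + 16^{2}\right)} = \frac{1}{28 \left(4 + 256\right)} = \frac{1}{28 \cdot 260} = \frac{1}{7280}$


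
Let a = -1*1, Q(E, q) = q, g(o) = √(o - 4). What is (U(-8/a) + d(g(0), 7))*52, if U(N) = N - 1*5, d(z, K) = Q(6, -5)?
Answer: -104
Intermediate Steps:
g(o) = √(-4 + o)
a = -1
d(z, K) = -5
U(N) = -5 + N (U(N) = N - 5 = -5 + N)
(U(-8/a) + d(g(0), 7))*52 = ((-5 - 8/(-1)) - 5)*52 = ((-5 - 8*(-1)) - 5)*52 = ((-5 + 8) - 5)*52 = (3 - 5)*52 = -2*52 = -104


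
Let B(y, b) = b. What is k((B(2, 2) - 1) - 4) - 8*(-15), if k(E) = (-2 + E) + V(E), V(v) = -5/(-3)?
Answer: 350/3 ≈ 116.67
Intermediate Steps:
V(v) = 5/3 (V(v) = -5*(-1/3) = 5/3)
k(E) = -1/3 + E (k(E) = (-2 + E) + 5/3 = -1/3 + E)
k((B(2, 2) - 1) - 4) - 8*(-15) = (-1/3 + ((2 - 1) - 4)) - 8*(-15) = (-1/3 + (1 - 4)) + 120 = (-1/3 - 3) + 120 = -10/3 + 120 = 350/3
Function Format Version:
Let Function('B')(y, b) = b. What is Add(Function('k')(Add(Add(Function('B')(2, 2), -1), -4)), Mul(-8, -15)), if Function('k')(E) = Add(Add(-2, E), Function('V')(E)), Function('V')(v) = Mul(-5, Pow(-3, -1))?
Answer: Rational(350, 3) ≈ 116.67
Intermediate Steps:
Function('V')(v) = Rational(5, 3) (Function('V')(v) = Mul(-5, Rational(-1, 3)) = Rational(5, 3))
Function('k')(E) = Add(Rational(-1, 3), E) (Function('k')(E) = Add(Add(-2, E), Rational(5, 3)) = Add(Rational(-1, 3), E))
Add(Function('k')(Add(Add(Function('B')(2, 2), -1), -4)), Mul(-8, -15)) = Add(Add(Rational(-1, 3), Add(Add(2, -1), -4)), Mul(-8, -15)) = Add(Add(Rational(-1, 3), Add(1, -4)), 120) = Add(Add(Rational(-1, 3), -3), 120) = Add(Rational(-10, 3), 120) = Rational(350, 3)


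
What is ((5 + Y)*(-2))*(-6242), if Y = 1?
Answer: 74904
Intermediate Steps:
((5 + Y)*(-2))*(-6242) = ((5 + 1)*(-2))*(-6242) = (6*(-2))*(-6242) = -12*(-6242) = 74904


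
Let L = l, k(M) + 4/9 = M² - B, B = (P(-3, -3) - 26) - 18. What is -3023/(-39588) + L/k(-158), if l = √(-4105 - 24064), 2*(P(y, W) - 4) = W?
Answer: 3023/39588 + 18*I*√28169/450091 ≈ 0.076362 + 0.0067121*I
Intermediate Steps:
P(y, W) = 4 + W/2
B = -83/2 (B = ((4 + (½)*(-3)) - 26) - 18 = ((4 - 3/2) - 26) - 18 = (5/2 - 26) - 18 = -47/2 - 18 = -83/2 ≈ -41.500)
k(M) = 739/18 + M² (k(M) = -4/9 + (M² - 1*(-83/2)) = -4/9 + (M² + 83/2) = -4/9 + (83/2 + M²) = 739/18 + M²)
l = I*√28169 (l = √(-28169) = I*√28169 ≈ 167.84*I)
L = I*√28169 ≈ 167.84*I
-3023/(-39588) + L/k(-158) = -3023/(-39588) + (I*√28169)/(739/18 + (-158)²) = -3023*(-1/39588) + (I*√28169)/(739/18 + 24964) = 3023/39588 + (I*√28169)/(450091/18) = 3023/39588 + (I*√28169)*(18/450091) = 3023/39588 + 18*I*√28169/450091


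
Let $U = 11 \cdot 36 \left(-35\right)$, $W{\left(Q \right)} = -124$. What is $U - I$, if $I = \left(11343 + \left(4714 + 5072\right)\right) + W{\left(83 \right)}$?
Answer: $-34865$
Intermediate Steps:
$U = -13860$ ($U = 396 \left(-35\right) = -13860$)
$I = 21005$ ($I = \left(11343 + \left(4714 + 5072\right)\right) - 124 = \left(11343 + 9786\right) - 124 = 21129 - 124 = 21005$)
$U - I = -13860 - 21005 = -34865$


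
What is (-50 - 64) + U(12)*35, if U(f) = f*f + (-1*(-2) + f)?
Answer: 5416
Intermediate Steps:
U(f) = 2 + f + f² (U(f) = f² + (2 + f) = 2 + f + f²)
(-50 - 64) + U(12)*35 = (-50 - 64) + (2 + 12 + 12²)*35 = -114 + (2 + 12 + 144)*35 = -114 + 158*35 = -114 + 5530 = 5416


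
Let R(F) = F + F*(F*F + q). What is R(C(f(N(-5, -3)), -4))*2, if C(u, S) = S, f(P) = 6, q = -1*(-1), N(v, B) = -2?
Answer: -144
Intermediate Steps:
q = 1
R(F) = F + F*(1 + F**2) (R(F) = F + F*(F*F + 1) = F + F*(F**2 + 1) = F + F*(1 + F**2))
R(C(f(N(-5, -3)), -4))*2 = -4*(2 + (-4)**2)*2 = -4*(2 + 16)*2 = -4*18*2 = -72*2 = -144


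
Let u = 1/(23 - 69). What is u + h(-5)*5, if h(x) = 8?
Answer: 1839/46 ≈ 39.978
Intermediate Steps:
u = -1/46 (u = 1/(-46) = -1/46 ≈ -0.021739)
u + h(-5)*5 = -1/46 + 8*5 = -1/46 + 40 = 1839/46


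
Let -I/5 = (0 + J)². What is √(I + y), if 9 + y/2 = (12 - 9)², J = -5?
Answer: 5*I*√5 ≈ 11.18*I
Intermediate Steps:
I = -125 (I = -5*(0 - 5)² = -5*(-5)² = -5*25 = -125)
y = 0 (y = -18 + 2*(12 - 9)² = -18 + 2*3² = -18 + 2*9 = -18 + 18 = 0)
√(I + y) = √(-125 + 0) = √(-125) = 5*I*√5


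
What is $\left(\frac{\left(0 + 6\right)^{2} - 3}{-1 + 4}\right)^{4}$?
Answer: $14641$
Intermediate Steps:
$\left(\frac{\left(0 + 6\right)^{2} - 3}{-1 + 4}\right)^{4} = \left(\frac{6^{2} - 3}{3}\right)^{4} = \left(\left(36 - 3\right) \frac{1}{3}\right)^{4} = \left(33 \cdot \frac{1}{3}\right)^{4} = 11^{4} = 14641$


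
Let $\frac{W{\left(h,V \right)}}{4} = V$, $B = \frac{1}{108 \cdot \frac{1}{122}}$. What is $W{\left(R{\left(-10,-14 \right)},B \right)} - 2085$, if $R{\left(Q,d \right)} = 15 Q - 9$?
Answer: $- \frac{56173}{27} \approx -2080.5$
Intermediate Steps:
$R{\left(Q,d \right)} = -9 + 15 Q$
$B = \frac{61}{54}$ ($B = \frac{1}{108 \cdot \frac{1}{122}} = \frac{1}{\frac{54}{61}} = \frac{61}{54} \approx 1.1296$)
$W{\left(h,V \right)} = 4 V$
$W{\left(R{\left(-10,-14 \right)},B \right)} - 2085 = 4 \cdot \frac{61}{54} - 2085 = \frac{122}{27} - 2085 = - \frac{56173}{27}$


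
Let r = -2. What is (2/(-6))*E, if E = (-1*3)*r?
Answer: -2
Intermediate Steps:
E = 6 (E = -1*3*(-2) = -3*(-2) = 6)
(2/(-6))*E = (2/(-6))*6 = (2*(-1/6))*6 = -1/3*6 = -2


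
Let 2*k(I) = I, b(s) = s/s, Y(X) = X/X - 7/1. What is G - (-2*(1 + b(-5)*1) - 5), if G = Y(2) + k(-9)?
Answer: -3/2 ≈ -1.5000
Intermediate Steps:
Y(X) = -6 (Y(X) = 1 - 7*1 = 1 - 7 = -6)
b(s) = 1
k(I) = I/2
G = -21/2 (G = -6 + (½)*(-9) = -6 - 9/2 = -21/2 ≈ -10.500)
G - (-2*(1 + b(-5)*1) - 5) = -21/2 - (-2*(1 + 1*1) - 5) = -21/2 - (-2*(1 + 1) - 5) = -21/2 - (-2*2 - 5) = -21/2 - (-4 - 5) = -21/2 - 1*(-9) = -21/2 + 9 = -3/2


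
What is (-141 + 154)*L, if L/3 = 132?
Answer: 5148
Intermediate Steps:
L = 396 (L = 3*132 = 396)
(-141 + 154)*L = (-141 + 154)*396 = 13*396 = 5148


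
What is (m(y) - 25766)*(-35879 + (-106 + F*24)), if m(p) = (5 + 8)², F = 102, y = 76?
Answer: 858446589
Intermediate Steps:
m(p) = 169 (m(p) = 13² = 169)
(m(y) - 25766)*(-35879 + (-106 + F*24)) = (169 - 25766)*(-35879 + (-106 + 102*24)) = -25597*(-35879 + (-106 + 2448)) = -25597*(-35879 + 2342) = -25597*(-33537) = 858446589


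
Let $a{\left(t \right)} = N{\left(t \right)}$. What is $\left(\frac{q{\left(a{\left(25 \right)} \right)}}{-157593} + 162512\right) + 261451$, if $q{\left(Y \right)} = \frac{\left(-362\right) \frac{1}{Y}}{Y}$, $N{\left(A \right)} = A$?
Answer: $\frac{41758500662237}{98495625} \approx 4.2396 \cdot 10^{5}$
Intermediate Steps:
$a{\left(t \right)} = t$
$q{\left(Y \right)} = - \frac{362}{Y^{2}}$
$\left(\frac{q{\left(a{\left(25 \right)} \right)}}{-157593} + 162512\right) + 261451 = \left(\frac{\left(-362\right) \frac{1}{625}}{-157593} + 162512\right) + 261451 = \left(\left(-362\right) \frac{1}{625} \left(- \frac{1}{157593}\right) + 162512\right) + 261451 = \left(\left(- \frac{362}{625}\right) \left(- \frac{1}{157593}\right) + 162512\right) + 261451 = \left(\frac{362}{98495625} + 162512\right) + 261451 = \frac{16006721010362}{98495625} + 261451 = \frac{41758500662237}{98495625}$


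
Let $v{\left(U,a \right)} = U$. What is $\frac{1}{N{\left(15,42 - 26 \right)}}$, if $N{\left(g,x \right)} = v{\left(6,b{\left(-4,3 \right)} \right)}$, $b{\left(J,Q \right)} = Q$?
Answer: $\frac{1}{6} \approx 0.16667$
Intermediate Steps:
$N{\left(g,x \right)} = 6$
$\frac{1}{N{\left(15,42 - 26 \right)}} = \frac{1}{6}$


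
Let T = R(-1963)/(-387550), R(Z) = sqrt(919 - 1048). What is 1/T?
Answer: 387550*I*sqrt(129)/129 ≈ 34122.0*I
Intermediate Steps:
R(Z) = I*sqrt(129) (R(Z) = sqrt(-129) = I*sqrt(129))
T = -I*sqrt(129)/387550 (T = (I*sqrt(129))/(-387550) = (I*sqrt(129))*(-1/387550) = -I*sqrt(129)/387550 ≈ -2.9307e-5*I)
1/T = 1/(-I*sqrt(129)/387550) = 387550*I*sqrt(129)/129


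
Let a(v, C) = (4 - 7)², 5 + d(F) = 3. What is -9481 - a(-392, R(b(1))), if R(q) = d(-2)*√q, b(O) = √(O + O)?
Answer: -9490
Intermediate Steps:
d(F) = -2 (d(F) = -5 + 3 = -2)
b(O) = √2*√O (b(O) = √(2*O) = √2*√O)
R(q) = -2*√q
a(v, C) = 9 (a(v, C) = (-3)² = 9)
-9481 - a(-392, R(b(1))) = -9481 - 1*9 = -9481 - 9 = -9490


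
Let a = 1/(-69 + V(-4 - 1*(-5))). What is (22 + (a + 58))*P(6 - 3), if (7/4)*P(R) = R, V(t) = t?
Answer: 2331/17 ≈ 137.12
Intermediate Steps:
P(R) = 4*R/7
a = -1/68 (a = 1/(-69 + (-4 - 1*(-5))) = 1/(-69 + (-4 + 5)) = 1/(-69 + 1) = 1/(-68) = -1/68 ≈ -0.014706)
(22 + (a + 58))*P(6 - 3) = (22 + (-1/68 + 58))*(4*(6 - 3)/7) = (22 + 3943/68)*((4/7)*3) = (5439/68)*(12/7) = 2331/17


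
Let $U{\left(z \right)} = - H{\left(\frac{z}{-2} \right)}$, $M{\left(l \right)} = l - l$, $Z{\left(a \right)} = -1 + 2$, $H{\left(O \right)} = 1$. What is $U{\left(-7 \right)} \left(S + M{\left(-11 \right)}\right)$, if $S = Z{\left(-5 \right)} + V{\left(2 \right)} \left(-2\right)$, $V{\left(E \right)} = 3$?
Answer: $5$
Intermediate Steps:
$Z{\left(a \right)} = 1$
$M{\left(l \right)} = 0$
$S = -5$ ($S = 1 + 3 \left(-2\right) = 1 - 6 = -5$)
$U{\left(z \right)} = -1$ ($U{\left(z \right)} = \left(-1\right) 1 = -1$)
$U{\left(-7 \right)} \left(S + M{\left(-11 \right)}\right) = - (-5 + 0) = \left(-1\right) \left(-5\right) = 5$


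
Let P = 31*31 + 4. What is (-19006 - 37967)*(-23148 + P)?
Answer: 1263832059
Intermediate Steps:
P = 965 (P = 961 + 4 = 965)
(-19006 - 37967)*(-23148 + P) = (-19006 - 37967)*(-23148 + 965) = -56973*(-22183) = 1263832059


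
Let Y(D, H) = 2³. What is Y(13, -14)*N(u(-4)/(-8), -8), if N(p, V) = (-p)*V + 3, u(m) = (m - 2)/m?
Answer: 12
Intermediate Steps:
u(m) = (-2 + m)/m
Y(D, H) = 8
N(p, V) = 3 - V*p (N(p, V) = -V*p + 3 = 3 - V*p)
Y(13, -14)*N(u(-4)/(-8), -8) = 8*(3 - 1*(-8)*((-2 - 4)/(-4))/(-8)) = 8*(3 - 1*(-8)*-¼*(-6)*(-⅛)) = 8*(3 - 1*(-8)*(3/2)*(-⅛)) = 8*(3 - 1*(-8)*(-3/16)) = 8*(3 - 3/2) = 8*(3/2) = 12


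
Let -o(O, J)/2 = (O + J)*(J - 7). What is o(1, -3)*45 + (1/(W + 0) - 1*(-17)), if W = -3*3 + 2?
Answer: -12482/7 ≈ -1783.1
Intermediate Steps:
W = -7 (W = -9 + 2 = -7)
o(O, J) = -2*(-7 + J)*(J + O) (o(O, J) = -2*(O + J)*(J - 7) = -2*(J + O)*(-7 + J) = -2*(-7 + J)*(J + O))
o(1, -3)*45 + (1/(W + 0) - 1*(-17)) = (-2*(-3)² + 14*(-3) + 14*1 - 2*(-3)*1)*45 + (1/(-7 + 0) - 1*(-17)) = (-2*9 - 42 + 14 + 6)*45 + (1/(-7) + 17) = (-18 - 42 + 14 + 6)*45 + (-⅐ + 17) = -40*45 + 118/7 = -1800 + 118/7 = -12482/7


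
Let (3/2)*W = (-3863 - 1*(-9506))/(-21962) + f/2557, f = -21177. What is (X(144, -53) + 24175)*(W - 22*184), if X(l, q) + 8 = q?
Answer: -2744686140733974/28078417 ≈ -9.7751e+7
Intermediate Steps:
X(l, q) = -8 + q
W = -159839475/28078417 (W = 2*((-3863 - 1*(-9506))/(-21962) - 21177/2557)/3 = 2*((-3863 + 9506)*(-1/21962) - 21177*1/2557)/3 = 2*(5643*(-1/21962) - 21177/2557)/3 = 2*(-5643/21962 - 21177/2557)/3 = (2/3)*(-479518425/56156834) = -159839475/28078417 ≈ -5.6926)
(X(144, -53) + 24175)*(W - 22*184) = ((-8 - 53) + 24175)*(-159839475/28078417 - 22*184) = (-61 + 24175)*(-159839475/28078417 - 4048) = 24114*(-113821271491/28078417) = -2744686140733974/28078417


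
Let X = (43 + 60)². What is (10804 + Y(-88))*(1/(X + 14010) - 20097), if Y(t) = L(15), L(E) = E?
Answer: -5352895446398/24619 ≈ -2.1743e+8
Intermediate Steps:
Y(t) = 15
X = 10609 (X = 103² = 10609)
(10804 + Y(-88))*(1/(X + 14010) - 20097) = (10804 + 15)*(1/(10609 + 14010) - 20097) = 10819*(1/24619 - 20097) = 10819*(-494768042/24619) = -5352895446398/24619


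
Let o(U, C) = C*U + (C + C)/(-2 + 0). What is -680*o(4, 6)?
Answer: -12240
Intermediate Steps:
o(U, C) = -C + C*U (o(U, C) = C*U + (2*C)/(-2) = C*U + (2*C)*(-1/2) = C*U - C = -C + C*U)
-680*o(4, 6) = -4080*(-1 + 4) = -4080*3 = -680*18 = -12240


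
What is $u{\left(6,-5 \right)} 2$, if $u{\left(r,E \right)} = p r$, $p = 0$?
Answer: $0$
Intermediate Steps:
$u{\left(r,E \right)} = 0$ ($u{\left(r,E \right)} = 0 r = 0$)
$u{\left(6,-5 \right)} 2 = 0 \cdot 2 = 0$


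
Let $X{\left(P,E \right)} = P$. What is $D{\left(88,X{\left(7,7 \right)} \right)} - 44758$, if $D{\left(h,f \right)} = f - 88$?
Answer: $-44839$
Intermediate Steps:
$D{\left(h,f \right)} = -88 + f$ ($D{\left(h,f \right)} = f - 88 = -88 + f$)
$D{\left(88,X{\left(7,7 \right)} \right)} - 44758 = \left(-88 + 7\right) - 44758 = -81 - 44758 = -44839$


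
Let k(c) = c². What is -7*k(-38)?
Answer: -10108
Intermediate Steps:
-7*k(-38) = -7*(-38)² = -7*1444 = -10108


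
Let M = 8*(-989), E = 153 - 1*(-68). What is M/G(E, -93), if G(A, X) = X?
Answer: 7912/93 ≈ 85.075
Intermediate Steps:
E = 221 (E = 153 + 68 = 221)
M = -7912
M/G(E, -93) = -7912/(-93) = -7912*(-1/93) = 7912/93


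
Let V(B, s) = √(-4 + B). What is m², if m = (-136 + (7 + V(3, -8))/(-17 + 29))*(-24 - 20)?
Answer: 106505168/3 - 393250*I/9 ≈ 3.5502e+7 - 43694.0*I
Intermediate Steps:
m = 17875/3 - 11*I/3 (m = (-136 + (7 + √(-4 + 3))/(-17 + 29))*(-24 - 20) = (-136 + (7 + √(-1))/12)*(-44) = (-136 + (7 + I)*(1/12))*(-44) = (-136 + (7/12 + I/12))*(-44) = (-1625/12 + I/12)*(-44) = 17875/3 - 11*I/3 ≈ 5958.3 - 3.6667*I)
m² = (17875/3 - 11*I/3)²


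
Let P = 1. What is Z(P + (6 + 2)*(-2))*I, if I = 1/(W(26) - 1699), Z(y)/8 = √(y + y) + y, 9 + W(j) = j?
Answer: 60/841 - 4*I*√30/841 ≈ 0.071344 - 0.026051*I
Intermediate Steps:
W(j) = -9 + j
Z(y) = 8*y + 8*√2*√y (Z(y) = 8*(√(y + y) + y) = 8*(√(2*y) + y) = 8*(√2*√y + y) = 8*(y + √2*√y) = 8*y + 8*√2*√y)
I = -1/1682 (I = 1/((-9 + 26) - 1699) = 1/(17 - 1699) = 1/(-1682) = -1/1682 ≈ -0.00059453)
Z(P + (6 + 2)*(-2))*I = (8*(1 + (6 + 2)*(-2)) + 8*√2*√(1 + (6 + 2)*(-2)))*(-1/1682) = (8*(1 + 8*(-2)) + 8*√2*√(1 + 8*(-2)))*(-1/1682) = (8*(1 - 16) + 8*√2*√(1 - 16))*(-1/1682) = (8*(-15) + 8*√2*√(-15))*(-1/1682) = (-120 + 8*√2*(I*√15))*(-1/1682) = (-120 + 8*I*√30)*(-1/1682) = 60/841 - 4*I*√30/841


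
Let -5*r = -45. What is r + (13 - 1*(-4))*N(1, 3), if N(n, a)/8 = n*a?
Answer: 417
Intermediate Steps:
r = 9 (r = -1/5*(-45) = 9)
N(n, a) = 8*a*n (N(n, a) = 8*(n*a) = 8*(a*n) = 8*a*n)
r + (13 - 1*(-4))*N(1, 3) = 9 + (13 - 1*(-4))*(8*3*1) = 9 + (13 + 4)*24 = 9 + 17*24 = 9 + 408 = 417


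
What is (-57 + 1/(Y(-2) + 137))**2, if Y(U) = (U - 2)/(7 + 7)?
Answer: 2974829764/915849 ≈ 3248.2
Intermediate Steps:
Y(U) = -1/7 + U/14 (Y(U) = (-2 + U)/14 = (-2 + U)*(1/14) = -1/7 + U/14)
(-57 + 1/(Y(-2) + 137))**2 = (-57 + 1/((-1/7 + (1/14)*(-2)) + 137))**2 = (-57 + 1/((-1/7 - 1/7) + 137))**2 = (-57 + 1/(-2/7 + 137))**2 = (-57 + 1/(957/7))**2 = (-57 + 7/957)**2 = (-54542/957)**2 = 2974829764/915849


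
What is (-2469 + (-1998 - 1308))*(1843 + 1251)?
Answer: -17867850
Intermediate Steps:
(-2469 + (-1998 - 1308))*(1843 + 1251) = (-2469 - 3306)*3094 = -5775*3094 = -17867850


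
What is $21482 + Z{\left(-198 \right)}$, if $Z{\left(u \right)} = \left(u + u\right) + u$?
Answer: $20888$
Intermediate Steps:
$Z{\left(u \right)} = 3 u$ ($Z{\left(u \right)} = 2 u + u = 3 u$)
$21482 + Z{\left(-198 \right)} = 21482 + 3 \left(-198\right) = 21482 - 594 = 20888$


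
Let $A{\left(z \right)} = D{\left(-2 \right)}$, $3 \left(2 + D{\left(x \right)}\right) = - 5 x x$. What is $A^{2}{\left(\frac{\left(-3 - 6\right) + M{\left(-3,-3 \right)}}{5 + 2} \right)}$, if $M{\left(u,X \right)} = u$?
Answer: $\frac{676}{9} \approx 75.111$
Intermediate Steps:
$D{\left(x \right)} = -2 - \frac{5 x^{2}}{3}$ ($D{\left(x \right)} = -2 + \frac{- 5 x x}{3} = -2 + \frac{\left(-5\right) x^{2}}{3} = -2 - \frac{5 x^{2}}{3}$)
$A{\left(z \right)} = - \frac{26}{3}$ ($A{\left(z \right)} = -2 - \frac{5 \left(-2\right)^{2}}{3} = -2 - \frac{20}{3} = - \frac{26}{3}$)
$A^{2}{\left(\frac{\left(-3 - 6\right) + M{\left(-3,-3 \right)}}{5 + 2} \right)} = \left(- \frac{26}{3}\right)^{2} = \frac{676}{9}$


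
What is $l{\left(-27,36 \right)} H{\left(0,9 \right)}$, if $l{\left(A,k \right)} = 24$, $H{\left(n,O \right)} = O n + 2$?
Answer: $48$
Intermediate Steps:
$H{\left(n,O \right)} = 2 + O n$
$l{\left(-27,36 \right)} H{\left(0,9 \right)} = 24 \left(2 + 9 \cdot 0\right) = 24 \left(2 + 0\right) = 24 \cdot 2 = 48$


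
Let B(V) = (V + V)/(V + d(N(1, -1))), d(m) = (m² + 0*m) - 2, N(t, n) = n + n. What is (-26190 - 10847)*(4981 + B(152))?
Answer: -184554409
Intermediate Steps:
N(t, n) = 2*n
d(m) = -2 + m² (d(m) = (m² + 0) - 2 = m² - 2 = -2 + m²)
B(V) = 2*V/(2 + V) (B(V) = (V + V)/(V + (-2 + (2*(-1))²)) = (2*V)/(V + (-2 + (-2)²)) = (2*V)/(V + (-2 + 4)) = (2*V)/(V + 2) = (2*V)/(2 + V) = 2*V/(2 + V))
(-26190 - 10847)*(4981 + B(152)) = (-26190 - 10847)*(4981 + 2*152/(2 + 152)) = -37037*(4981 + 2*152/154) = -37037*(4981 + 2*152*(1/154)) = -37037*(4981 + 152/77) = -37037*383689/77 = -184554409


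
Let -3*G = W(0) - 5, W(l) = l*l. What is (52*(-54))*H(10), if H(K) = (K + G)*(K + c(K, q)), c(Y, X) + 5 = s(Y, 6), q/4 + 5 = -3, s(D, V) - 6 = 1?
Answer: -393120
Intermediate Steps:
s(D, V) = 7 (s(D, V) = 6 + 1 = 7)
W(l) = l**2
G = 5/3 (G = -(0**2 - 5)/3 = -(0 - 5)/3 = -1/3*(-5) = 5/3 ≈ 1.6667)
q = -32 (q = -20 + 4*(-3) = -20 - 12 = -32)
c(Y, X) = 2 (c(Y, X) = -5 + 7 = 2)
H(K) = (2 + K)*(5/3 + K) (H(K) = (K + 5/3)*(K + 2) = (5/3 + K)*(2 + K) = (2 + K)*(5/3 + K))
(52*(-54))*H(10) = (52*(-54))*(10/3 + 10**2 + (11/3)*10) = -2808*(10/3 + 100 + 110/3) = -2808*140 = -393120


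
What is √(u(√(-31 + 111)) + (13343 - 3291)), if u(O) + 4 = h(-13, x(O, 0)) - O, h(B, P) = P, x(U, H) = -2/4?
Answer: √(40190 - 16*√5)/2 ≈ 100.19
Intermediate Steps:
x(U, H) = -½ (x(U, H) = -2*¼ = -½)
u(O) = -9/2 - O (u(O) = -4 + (-½ - O) = -9/2 - O)
√(u(√(-31 + 111)) + (13343 - 3291)) = √((-9/2 - √(-31 + 111)) + (13343 - 3291)) = √((-9/2 - √80) + 10052) = √((-9/2 - 4*√5) + 10052) = √(20095/2 - 4*√5)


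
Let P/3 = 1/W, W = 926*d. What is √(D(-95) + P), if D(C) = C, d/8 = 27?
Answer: I*√2932567457/5556 ≈ 9.7468*I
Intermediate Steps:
d = 216 (d = 8*27 = 216)
W = 200016 (W = 926*216 = 200016)
P = 1/66672 (P = 3/200016 = 3*(1/200016) = 1/66672 ≈ 1.4999e-5)
√(D(-95) + P) = √(-95 + 1/66672) = √(-6333839/66672) = I*√2932567457/5556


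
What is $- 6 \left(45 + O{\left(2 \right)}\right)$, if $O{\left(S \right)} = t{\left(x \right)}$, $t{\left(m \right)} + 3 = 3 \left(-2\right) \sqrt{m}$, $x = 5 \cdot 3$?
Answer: $-252 + 36 \sqrt{15} \approx -112.57$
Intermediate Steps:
$x = 15$
$t{\left(m \right)} = -3 - 6 \sqrt{m}$ ($t{\left(m \right)} = -3 + 3 \left(-2\right) \sqrt{m} = -3 - 6 \sqrt{m}$)
$O{\left(S \right)} = -3 - 6 \sqrt{15}$
$- 6 \left(45 + O{\left(2 \right)}\right) = - 6 \left(45 - \left(3 + 6 \sqrt{15}\right)\right) = - 6 \left(42 - 6 \sqrt{15}\right) = -252 + 36 \sqrt{15}$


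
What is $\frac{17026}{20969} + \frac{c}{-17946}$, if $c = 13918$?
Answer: $\frac{6851027}{188154837} \approx 0.036412$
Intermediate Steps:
$\frac{17026}{20969} + \frac{c}{-17946} = \frac{17026}{20969} + \frac{13918}{-17946} = 17026 \cdot \frac{1}{20969} + 13918 \left(- \frac{1}{17946}\right) = \frac{17026}{20969} - \frac{6959}{8973} = \frac{6851027}{188154837}$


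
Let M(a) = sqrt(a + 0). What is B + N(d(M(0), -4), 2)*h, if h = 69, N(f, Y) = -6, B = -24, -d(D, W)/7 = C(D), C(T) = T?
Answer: -438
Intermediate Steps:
M(a) = sqrt(a)
d(D, W) = -7*D
B + N(d(M(0), -4), 2)*h = -24 - 6*69 = -24 - 414 = -438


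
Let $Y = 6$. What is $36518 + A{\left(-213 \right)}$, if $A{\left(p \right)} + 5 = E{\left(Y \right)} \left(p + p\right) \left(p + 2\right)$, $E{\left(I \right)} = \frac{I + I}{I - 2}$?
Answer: $306171$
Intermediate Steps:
$E{\left(I \right)} = \frac{2 I}{-2 + I}$
$A{\left(p \right)} = -5 + 6 p \left(2 + p\right)$ ($A{\left(p \right)} = -5 + 2 \cdot 6 \frac{1}{-2 + 6} \left(p + p\right) \left(p + 2\right) = -5 + 2 \cdot 6 \cdot \frac{1}{4} \cdot 2 p \left(2 + p\right) = -5 + 3 \cdot 2 p \left(2 + p\right) = -5 + 6 p \left(2 + p\right)$)
$36518 + A{\left(-213 \right)} = 36518 + \left(-5 + 6 \left(-213\right)^{2} + 12 \left(-213\right)\right) = 36518 - -269653 = 36518 + 269653 = 306171$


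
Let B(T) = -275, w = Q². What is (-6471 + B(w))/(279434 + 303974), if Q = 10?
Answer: -3373/291704 ≈ -0.011563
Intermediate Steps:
w = 100 (w = 10² = 100)
(-6471 + B(w))/(279434 + 303974) = (-6471 - 275)/(279434 + 303974) = -6746/583408 = -6746*1/583408 = -3373/291704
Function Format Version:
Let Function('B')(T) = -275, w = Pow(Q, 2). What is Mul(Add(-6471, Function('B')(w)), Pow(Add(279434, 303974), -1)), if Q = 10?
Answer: Rational(-3373, 291704) ≈ -0.011563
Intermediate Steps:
w = 100 (w = Pow(10, 2) = 100)
Mul(Add(-6471, Function('B')(w)), Pow(Add(279434, 303974), -1)) = Mul(Add(-6471, -275), Pow(Add(279434, 303974), -1)) = Mul(-6746, Pow(583408, -1)) = Mul(-6746, Rational(1, 583408)) = Rational(-3373, 291704)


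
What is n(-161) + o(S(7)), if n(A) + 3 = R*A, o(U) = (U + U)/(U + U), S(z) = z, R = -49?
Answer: 7887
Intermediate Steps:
o(U) = 1 (o(U) = (2*U)/((2*U)) = (2*U)*(1/(2*U)) = 1)
n(A) = -3 - 49*A
n(-161) + o(S(7)) = (-3 - 49*(-161)) + 1 = (-3 + 7889) + 1 = 7886 + 1 = 7887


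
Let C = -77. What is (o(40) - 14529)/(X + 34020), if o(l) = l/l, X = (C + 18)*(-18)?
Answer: -7264/17541 ≈ -0.41412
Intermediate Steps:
X = 1062 (X = (-77 + 18)*(-18) = -59*(-18) = 1062)
o(l) = 1
(o(40) - 14529)/(X + 34020) = (1 - 14529)/(1062 + 34020) = -14528/35082 = -14528*1/35082 = -7264/17541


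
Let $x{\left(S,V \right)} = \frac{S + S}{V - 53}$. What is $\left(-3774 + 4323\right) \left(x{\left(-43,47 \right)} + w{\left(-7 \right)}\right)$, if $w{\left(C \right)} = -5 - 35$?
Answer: $-14091$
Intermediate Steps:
$w{\left(C \right)} = -40$
$x{\left(S,V \right)} = \frac{2 S}{-53 + V}$
$\left(-3774 + 4323\right) \left(x{\left(-43,47 \right)} + w{\left(-7 \right)}\right) = \left(-3774 + 4323\right) \left(2 \left(-43\right) \frac{1}{-53 + 47} - 40\right) = 549 \left(2 \left(-43\right) \frac{1}{-6} - 40\right) = 549 \left(2 \left(-43\right) \left(- \frac{1}{6}\right) - 40\right) = 549 \left(\frac{43}{3} - 40\right) = 549 \left(- \frac{77}{3}\right) = -14091$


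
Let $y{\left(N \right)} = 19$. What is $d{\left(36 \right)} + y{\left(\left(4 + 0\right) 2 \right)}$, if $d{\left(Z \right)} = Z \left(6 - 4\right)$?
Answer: $91$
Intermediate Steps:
$d{\left(Z \right)} = 2 Z$ ($d{\left(Z \right)} = Z 2 = 2 Z$)
$d{\left(36 \right)} + y{\left(\left(4 + 0\right) 2 \right)} = 2 \cdot 36 + 19 = 72 + 19 = 91$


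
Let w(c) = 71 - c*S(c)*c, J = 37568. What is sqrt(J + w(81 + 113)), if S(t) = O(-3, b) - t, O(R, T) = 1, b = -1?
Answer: sqrt(7301387) ≈ 2702.1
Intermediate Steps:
S(t) = 1 - t
w(c) = 71 - c**2*(1 - c) (w(c) = 71 - c*(1 - c)*c = 71 - c**2*(1 - c))
sqrt(J + w(81 + 113)) = sqrt(37568 + (71 + (81 + 113)**2*(-1 + (81 + 113)))) = sqrt(37568 + (71 + 194**2*(-1 + 194))) = sqrt(37568 + (71 + 37636*193)) = sqrt(37568 + (71 + 7263748)) = sqrt(37568 + 7263819) = sqrt(7301387)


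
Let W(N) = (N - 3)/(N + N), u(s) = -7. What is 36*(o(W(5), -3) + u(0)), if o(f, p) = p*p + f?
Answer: 396/5 ≈ 79.200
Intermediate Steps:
W(N) = (-3 + N)/(2*N) (W(N) = (-3 + N)/((2*N)) = (-3 + N)*(1/(2*N)) = (-3 + N)/(2*N))
o(f, p) = f + p**2 (o(f, p) = p**2 + f = f + p**2)
36*(o(W(5), -3) + u(0)) = 36*(((1/2)*(-3 + 5)/5 + (-3)**2) - 7) = 36*(((1/2)*(1/5)*2 + 9) - 7) = 36*((1/5 + 9) - 7) = 36*(46/5 - 7) = 36*(11/5) = 396/5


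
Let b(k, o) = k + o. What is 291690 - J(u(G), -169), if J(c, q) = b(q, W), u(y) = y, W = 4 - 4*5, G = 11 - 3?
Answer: 291875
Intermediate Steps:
G = 8
W = -16 (W = 4 - 20 = -16)
J(c, q) = -16 + q (J(c, q) = q - 16 = -16 + q)
291690 - J(u(G), -169) = 291690 - (-16 - 169) = 291690 - 1*(-185) = 291690 + 185 = 291875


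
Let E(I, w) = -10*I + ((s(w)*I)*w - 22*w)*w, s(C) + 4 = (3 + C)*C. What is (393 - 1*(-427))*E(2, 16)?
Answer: 121317360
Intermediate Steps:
s(C) = -4 + C*(3 + C) (s(C) = -4 + (3 + C)*C = -4 + C*(3 + C))
E(I, w) = -10*I + w*(-22*w + I*w*(-4 + w² + 3*w)) (E(I, w) = -10*I + (((-4 + w² + 3*w)*I)*w - 22*w)*w = -10*I + ((I*(-4 + w² + 3*w))*w - 22*w)*w = -10*I + (I*w*(-4 + w² + 3*w) - 22*w)*w = -10*I + (-22*w + I*w*(-4 + w² + 3*w))*w = -10*I + w*(-22*w + I*w*(-4 + w² + 3*w)))
(393 - 1*(-427))*E(2, 16) = (393 - 1*(-427))*(-22*16² - 10*2 + 2*16²*(-4 + 16² + 3*16)) = (393 + 427)*(-22*256 - 20 + 2*256*(-4 + 256 + 48)) = 820*(-5632 - 20 + 2*256*300) = 820*(-5632 - 20 + 153600) = 820*147948 = 121317360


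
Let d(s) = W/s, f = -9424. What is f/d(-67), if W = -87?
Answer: -631408/87 ≈ -7257.6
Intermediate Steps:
d(s) = -87/s
f/d(-67) = -9424/((-87/(-67))) = -9424/((-87*(-1/67))) = -9424/87/67 = -9424*67/87 = -631408/87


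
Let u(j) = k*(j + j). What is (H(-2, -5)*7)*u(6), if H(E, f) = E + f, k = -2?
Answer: 1176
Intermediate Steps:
u(j) = -4*j (u(j) = -2*(j + j) = -4*j)
(H(-2, -5)*7)*u(6) = ((-2 - 5)*7)*(-4*6) = -7*7*(-24) = -49*(-24) = 1176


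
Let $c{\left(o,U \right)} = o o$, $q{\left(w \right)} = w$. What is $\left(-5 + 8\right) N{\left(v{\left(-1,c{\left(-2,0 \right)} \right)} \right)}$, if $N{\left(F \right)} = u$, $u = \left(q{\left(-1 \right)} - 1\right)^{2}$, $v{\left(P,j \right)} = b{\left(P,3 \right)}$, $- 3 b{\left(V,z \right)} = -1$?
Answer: $12$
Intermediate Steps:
$b{\left(V,z \right)} = \frac{1}{3}$ ($b{\left(V,z \right)} = \left(- \frac{1}{3}\right) \left(-1\right) = \frac{1}{3}$)
$c{\left(o,U \right)} = o^{2}$
$v{\left(P,j \right)} = \frac{1}{3}$
$u = 4$ ($u = \left(-1 - 1\right)^{2} = \left(-2\right)^{2} = 4$)
$N{\left(F \right)} = 4$
$\left(-5 + 8\right) N{\left(v{\left(-1,c{\left(-2,0 \right)} \right)} \right)} = \left(-5 + 8\right) 4 = 3 \cdot 4 = 12$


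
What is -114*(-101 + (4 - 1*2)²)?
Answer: 11058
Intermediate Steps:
-114*(-101 + (4 - 1*2)²) = -114*(-101 + (4 - 2)²) = -114*(-101 + 2²) = -114*(-101 + 4) = -114*(-97) = 11058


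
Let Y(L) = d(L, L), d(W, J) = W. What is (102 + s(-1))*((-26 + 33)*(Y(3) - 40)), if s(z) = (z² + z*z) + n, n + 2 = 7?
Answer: -28231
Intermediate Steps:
n = 5 (n = -2 + 7 = 5)
s(z) = 5 + 2*z² (s(z) = (z² + z*z) + 5 = (z² + z²) + 5 = 2*z² + 5 = 5 + 2*z²)
Y(L) = L
(102 + s(-1))*((-26 + 33)*(Y(3) - 40)) = (102 + (5 + 2*(-1)²))*((-26 + 33)*(3 - 40)) = (102 + (5 + 2*1))*(7*(-37)) = (102 + (5 + 2))*(-259) = (102 + 7)*(-259) = 109*(-259) = -28231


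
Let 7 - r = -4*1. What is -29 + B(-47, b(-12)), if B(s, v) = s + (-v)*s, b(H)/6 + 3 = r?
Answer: 2180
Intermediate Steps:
r = 11 (r = 7 - (-4) = 7 - 1*(-4) = 7 + 4 = 11)
b(H) = 48 (b(H) = -18 + 6*11 = -18 + 66 = 48)
B(s, v) = s - s*v
-29 + B(-47, b(-12)) = -29 - 47*(1 - 1*48) = -29 - 47*(1 - 48) = -29 - 47*(-47) = -29 + 2209 = 2180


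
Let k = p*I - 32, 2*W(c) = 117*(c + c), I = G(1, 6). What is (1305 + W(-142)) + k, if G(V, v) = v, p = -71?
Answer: -15767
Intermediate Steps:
I = 6
W(c) = 117*c (W(c) = (117*(c + c))/2 = (117*(2*c))/2 = (234*c)/2 = 117*c)
k = -458 (k = -71*6 - 32 = -426 - 32 = -458)
(1305 + W(-142)) + k = (1305 + 117*(-142)) - 458 = (1305 - 16614) - 458 = -15309 - 458 = -15767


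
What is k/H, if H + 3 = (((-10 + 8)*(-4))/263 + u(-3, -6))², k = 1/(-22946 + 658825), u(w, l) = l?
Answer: 69169/1435428803447 ≈ 4.8187e-8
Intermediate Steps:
k = 1/635879 ≈ 1.5726e-6
H = 2257393/69169 (H = -3 + (((-10 + 8)*(-4))/263 - 6)² = -3 + (-2*(-4)*(1/263) - 6)² = -3 + (8*(1/263) - 6)² = -3 + (8/263 - 6)² = -3 + (-1570/263)² = -3 + 2464900/69169 = 2257393/69169 ≈ 32.636)
k/H = 1/(635879*(2257393/69169)) = (1/635879)*(69169/2257393) = 69169/1435428803447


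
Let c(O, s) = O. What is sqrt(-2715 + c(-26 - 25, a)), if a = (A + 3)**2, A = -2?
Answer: I*sqrt(2766) ≈ 52.593*I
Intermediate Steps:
a = 1 (a = (-2 + 3)**2 = 1**2 = 1)
sqrt(-2715 + c(-26 - 25, a)) = sqrt(-2715 + (-26 - 25)) = sqrt(-2715 - 51) = sqrt(-2766) = I*sqrt(2766)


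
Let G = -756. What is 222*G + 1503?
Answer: -166329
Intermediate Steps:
222*G + 1503 = 222*(-756) + 1503 = -167832 + 1503 = -166329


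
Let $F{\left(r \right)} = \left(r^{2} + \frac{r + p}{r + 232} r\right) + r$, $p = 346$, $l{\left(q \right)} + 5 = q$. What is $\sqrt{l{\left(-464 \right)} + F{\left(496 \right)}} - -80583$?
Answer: $80583 + \frac{\sqrt{2042232647}}{91} \approx 81080.0$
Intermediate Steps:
$l{\left(q \right)} = -5 + q$
$F{\left(r \right)} = r + r^{2} + \frac{r \left(346 + r\right)}{232 + r}$ ($F{\left(r \right)} = \left(r^{2} + \frac{r + 346}{r + 232} r\right) + r = \left(r^{2} + \frac{346 + r}{232 + r} r\right) + r = \left(r^{2} + \frac{r \left(346 + r\right)}{232 + r}\right) + r = r + r^{2} + \frac{r \left(346 + r\right)}{232 + r}$)
$\sqrt{l{\left(-464 \right)} + F{\left(496 \right)}} - -80583 = \sqrt{\left(-5 - 464\right) + \frac{496 \left(578 + 496^{2} + 234 \cdot 496\right)}{232 + 496}} - -80583 = \sqrt{-469 + \frac{496 \left(578 + 246016 + 116064\right)}{728}} + 80583 = \sqrt{-469 + 496 \cdot \frac{1}{728} \cdot 362658} + 80583 = \sqrt{-469 + \frac{22484796}{91}} + 80583 = \sqrt{\frac{22442117}{91}} + 80583 = \frac{\sqrt{2042232647}}{91} + 80583 = 80583 + \frac{\sqrt{2042232647}}{91}$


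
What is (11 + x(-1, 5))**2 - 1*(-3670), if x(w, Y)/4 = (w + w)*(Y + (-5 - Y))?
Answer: 6271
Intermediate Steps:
x(w, Y) = -40*w (x(w, Y) = 4*((w + w)*(Y + (-5 - Y))) = 4*((2*w)*(-5)) = 4*(-10*w) = -40*w)
(11 + x(-1, 5))**2 - 1*(-3670) = (11 - 40*(-1))**2 - 1*(-3670) = (11 + 40)**2 + 3670 = 51**2 + 3670 = 2601 + 3670 = 6271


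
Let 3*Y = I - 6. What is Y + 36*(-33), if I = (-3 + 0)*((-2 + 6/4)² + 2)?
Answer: -4769/4 ≈ -1192.3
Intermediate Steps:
I = -27/4 (I = -3*((-2 + 6*(¼))² + 2) = -3*((-2 + 3/2)² + 2) = -3*((-½)² + 2) = -3*(¼ + 2) = -3*9/4 = -27/4 ≈ -6.7500)
Y = -17/4 (Y = (-27/4 - 6)/3 = (⅓)*(-51/4) = -17/4 ≈ -4.2500)
Y + 36*(-33) = -17/4 + 36*(-33) = -17/4 - 1188 = -4769/4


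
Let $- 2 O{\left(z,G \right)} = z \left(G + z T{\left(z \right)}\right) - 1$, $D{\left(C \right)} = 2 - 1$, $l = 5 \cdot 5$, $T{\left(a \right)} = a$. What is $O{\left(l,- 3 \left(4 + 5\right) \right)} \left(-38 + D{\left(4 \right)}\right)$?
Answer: $\frac{553113}{2} \approx 2.7656 \cdot 10^{5}$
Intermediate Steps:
$l = 25$
$D{\left(C \right)} = 1$ ($D{\left(C \right)} = 2 - 1 = 1$)
$O{\left(z,G \right)} = \frac{1}{2} - \frac{z \left(G + z^{2}\right)}{2}$ ($O{\left(z,G \right)} = - \frac{z \left(G + z z\right) - 1}{2} = - \frac{z \left(G + z^{2}\right) - 1}{2} = - \frac{-1 + z \left(G + z^{2}\right)}{2} = \frac{1}{2} - \frac{z \left(G + z^{2}\right)}{2}$)
$O{\left(l,- 3 \left(4 + 5\right) \right)} \left(-38 + D{\left(4 \right)}\right) = \left(\frac{1}{2} - \frac{25^{3}}{2} - \frac{1}{2} \left(- 3 \left(4 + 5\right)\right) 25\right) \left(-38 + 1\right) = \left(\frac{1}{2} - \frac{15625}{2} - \frac{1}{2} \left(\left(-3\right) 9\right) 25\right) \left(-37\right) = \left(\frac{1}{2} - \frac{15625}{2} - \left(- \frac{27}{2}\right) 25\right) \left(-37\right) = \left(\frac{1}{2} - \frac{15625}{2} + \frac{675}{2}\right) \left(-37\right) = \left(- \frac{14949}{2}\right) \left(-37\right) = \frac{553113}{2}$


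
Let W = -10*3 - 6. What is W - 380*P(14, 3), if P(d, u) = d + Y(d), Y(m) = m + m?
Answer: -15996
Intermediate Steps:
Y(m) = 2*m
P(d, u) = 3*d (P(d, u) = d + 2*d = 3*d)
W = -36 (W = -30 - 6 = -36)
W - 380*P(14, 3) = -36 - 1140*14 = -36 - 380*42 = -36 - 15960 = -15996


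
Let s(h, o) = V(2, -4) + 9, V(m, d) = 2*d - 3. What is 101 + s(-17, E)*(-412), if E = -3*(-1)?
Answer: 925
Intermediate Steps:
V(m, d) = -3 + 2*d
E = 3
s(h, o) = -2 (s(h, o) = (-3 + 2*(-4)) + 9 = (-3 - 8) + 9 = -11 + 9 = -2)
101 + s(-17, E)*(-412) = 101 - 2*(-412) = 101 + 824 = 925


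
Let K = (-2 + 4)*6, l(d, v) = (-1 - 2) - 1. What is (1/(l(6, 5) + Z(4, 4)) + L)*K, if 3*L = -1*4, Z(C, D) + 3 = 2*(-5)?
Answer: -284/17 ≈ -16.706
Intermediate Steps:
Z(C, D) = -13 (Z(C, D) = -3 + 2*(-5) = -3 - 10 = -13)
l(d, v) = -4 (l(d, v) = -3 - 1 = -4)
K = 12 (K = 2*6 = 12)
L = -4/3 (L = (-1*4)/3 = (⅓)*(-4) = -4/3 ≈ -1.3333)
(1/(l(6, 5) + Z(4, 4)) + L)*K = (1/(-4 - 13) - 4/3)*12 = (1/(-17) - 4/3)*12 = (-1/17 - 4/3)*12 = -71/51*12 = -284/17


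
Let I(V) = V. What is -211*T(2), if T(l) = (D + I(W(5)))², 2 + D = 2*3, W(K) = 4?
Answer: -13504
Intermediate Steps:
D = 4 (D = -2 + 2*3 = -2 + 6 = 4)
T(l) = 64 (T(l) = (4 + 4)² = 8² = 64)
-211*T(2) = -211*64 = -13504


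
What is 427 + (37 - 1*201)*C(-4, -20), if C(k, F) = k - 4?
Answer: 1739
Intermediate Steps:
C(k, F) = -4 + k
427 + (37 - 1*201)*C(-4, -20) = 427 + (37 - 1*201)*(-4 - 4) = 427 + (37 - 201)*(-8) = 427 - 164*(-8) = 427 + 1312 = 1739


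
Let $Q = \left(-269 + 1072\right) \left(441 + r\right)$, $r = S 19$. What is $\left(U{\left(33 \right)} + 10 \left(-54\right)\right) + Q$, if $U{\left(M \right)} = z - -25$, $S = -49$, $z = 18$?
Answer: $-393967$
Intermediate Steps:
$U{\left(M \right)} = 43$ ($U{\left(M \right)} = 18 - -25 = 18 + 25 = 43$)
$r = -931$ ($r = \left(-49\right) 19 = -931$)
$Q = -393470$ ($Q = \left(-269 + 1072\right) \left(441 - 931\right) = 803 \left(-490\right) = -393470$)
$\left(U{\left(33 \right)} + 10 \left(-54\right)\right) + Q = \left(43 + 10 \left(-54\right)\right) - 393470 = \left(43 - 540\right) - 393470 = -497 - 393470 = -393967$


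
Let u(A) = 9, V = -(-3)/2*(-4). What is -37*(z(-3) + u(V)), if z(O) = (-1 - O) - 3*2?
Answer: -185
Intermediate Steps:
V = -6 (V = -(-3)/2*(-4) = -1*(-3/2)*(-4) = (3/2)*(-4) = -6)
z(O) = -7 - O (z(O) = (-1 - O) - 6 = -7 - O)
-37*(z(-3) + u(V)) = -37*((-7 - 1*(-3)) + 9) = -37*((-7 + 3) + 9) = -37*(-4 + 9) = -37*5 = -185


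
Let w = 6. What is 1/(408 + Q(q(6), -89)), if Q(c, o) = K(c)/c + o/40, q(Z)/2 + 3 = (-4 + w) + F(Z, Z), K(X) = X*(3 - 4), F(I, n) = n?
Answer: 40/16191 ≈ 0.0024705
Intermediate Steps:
K(X) = -X (K(X) = X*(-1) = -X)
q(Z) = -2 + 2*Z (q(Z) = -6 + 2*((-4 + 6) + Z) = -6 + 2*(2 + Z) = -6 + (4 + 2*Z) = -2 + 2*Z)
Q(c, o) = -1 + o/40 (Q(c, o) = (-c)/c + o/40 = -1 + o*(1/40) = -1 + o/40)
1/(408 + Q(q(6), -89)) = 1/(408 + (-1 + (1/40)*(-89))) = 1/(408 + (-1 - 89/40)) = 1/(408 - 129/40) = 1/(16191/40) = 40/16191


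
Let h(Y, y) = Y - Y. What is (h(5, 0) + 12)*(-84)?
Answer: -1008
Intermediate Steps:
h(Y, y) = 0
(h(5, 0) + 12)*(-84) = (0 + 12)*(-84) = 12*(-84) = -1008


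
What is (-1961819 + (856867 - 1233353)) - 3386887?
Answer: -5725192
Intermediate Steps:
(-1961819 + (856867 - 1233353)) - 3386887 = (-1961819 - 376486) - 3386887 = -2338305 - 3386887 = -5725192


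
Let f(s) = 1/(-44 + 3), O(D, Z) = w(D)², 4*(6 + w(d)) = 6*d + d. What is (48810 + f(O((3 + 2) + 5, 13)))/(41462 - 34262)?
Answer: 2001209/295200 ≈ 6.7792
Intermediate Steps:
w(d) = -6 + 7*d/4 (w(d) = -6 + (6*d + d)/4 = -6 + (7*d)/4 = -6 + 7*d/4)
O(D, Z) = (-6 + 7*D/4)²
f(s) = -1/41 (f(s) = 1/(-41) = -1/41)
(48810 + f(O((3 + 2) + 5, 13)))/(41462 - 34262) = (48810 - 1/41)/(41462 - 34262) = (2001209/41)/7200 = (2001209/41)*(1/7200) = 2001209/295200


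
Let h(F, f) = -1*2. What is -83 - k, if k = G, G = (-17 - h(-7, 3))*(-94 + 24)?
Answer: -1133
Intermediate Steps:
h(F, f) = -2
G = 1050 (G = (-17 - 1*(-2))*(-94 + 24) = (-17 + 2)*(-70) = -15*(-70) = 1050)
k = 1050
-83 - k = -83 - 1*1050 = -83 - 1050 = -1133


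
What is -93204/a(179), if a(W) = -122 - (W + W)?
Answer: 7767/40 ≈ 194.18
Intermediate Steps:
a(W) = -122 - 2*W
-93204/a(179) = -93204/(-122 - 2*179) = -93204/(-122 - 358) = -93204/(-480) = -93204*(-1/480) = 7767/40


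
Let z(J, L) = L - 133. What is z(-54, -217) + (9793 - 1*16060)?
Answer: -6617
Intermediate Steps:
z(J, L) = -133 + L
z(-54, -217) + (9793 - 1*16060) = (-133 - 217) + (9793 - 1*16060) = -350 + (9793 - 16060) = -350 - 6267 = -6617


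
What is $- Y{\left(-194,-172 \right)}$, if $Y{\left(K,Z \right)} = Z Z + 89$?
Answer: $-29673$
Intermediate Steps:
$Y{\left(K,Z \right)} = 89 + Z^{2}$ ($Y{\left(K,Z \right)} = Z^{2} + 89 = 89 + Z^{2}$)
$- Y{\left(-194,-172 \right)} = - (89 + \left(-172\right)^{2}) = - (89 + 29584) = \left(-1\right) 29673 = -29673$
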